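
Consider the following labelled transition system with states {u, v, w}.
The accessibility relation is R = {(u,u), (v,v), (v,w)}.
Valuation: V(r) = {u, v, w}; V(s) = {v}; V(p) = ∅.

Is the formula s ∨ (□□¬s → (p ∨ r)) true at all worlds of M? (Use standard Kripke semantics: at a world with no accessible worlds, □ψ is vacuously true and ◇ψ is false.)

Let φ = s ∨ (□□¬s → (p ∨ r)). Evaluate φ at each world:
  u (successors {u}): φ is true.
  v (successors {v, w}): φ is true.
  w (successors ∅): φ is true.
For instance, at v:
  At v: s is true, □□¬s → (p ∨ r) is true, so s ∨ (□□¬s → (p ∨ r)) is true.
    At v: □□¬s is false, p ∨ r is true, so □□¬s → (p ∨ r) is true.
      At v: □□¬s requires □¬s at every successor {v, w}.
        □¬s fails at v, so □□¬s is false at v.

Yes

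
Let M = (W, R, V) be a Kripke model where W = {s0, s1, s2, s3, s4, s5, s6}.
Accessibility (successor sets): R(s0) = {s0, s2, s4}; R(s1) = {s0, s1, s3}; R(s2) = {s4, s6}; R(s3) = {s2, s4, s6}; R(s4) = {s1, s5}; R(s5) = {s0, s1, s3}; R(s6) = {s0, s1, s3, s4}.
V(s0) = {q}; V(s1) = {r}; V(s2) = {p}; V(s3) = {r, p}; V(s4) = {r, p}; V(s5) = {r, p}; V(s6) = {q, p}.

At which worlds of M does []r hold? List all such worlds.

Let φ = []r. Evaluate φ at each world:
  s0 (successors {s0, s2, s4}): φ is false.
  s1 (successors {s0, s1, s3}): φ is false.
  s2 (successors {s4, s6}): φ is false.
  s3 (successors {s2, s4, s6}): φ is false.
  s4 (successors {s1, s5}): φ is true.
  s5 (successors {s0, s1, s3}): φ is false.
  s6 (successors {s0, s1, s3, s4}): φ is false.
For instance, at s2:
  At s2: []r requires r at every successor {s4, s6}.
    r fails at s6, so []r is false at s2.
Satisfying worlds: {s4}

s4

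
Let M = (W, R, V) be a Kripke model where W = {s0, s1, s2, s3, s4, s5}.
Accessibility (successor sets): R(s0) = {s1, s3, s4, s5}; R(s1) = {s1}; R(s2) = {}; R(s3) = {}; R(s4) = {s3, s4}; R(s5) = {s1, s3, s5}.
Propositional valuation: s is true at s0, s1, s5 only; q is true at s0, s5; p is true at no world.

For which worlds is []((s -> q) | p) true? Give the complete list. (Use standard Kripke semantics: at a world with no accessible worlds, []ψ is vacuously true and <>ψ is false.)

s2, s3, s4

Let φ = []((s -> q) | p). Evaluate φ at each world:
  s0 (successors {s1, s3, s4, s5}): φ is false.
  s1 (successors {s1}): φ is false.
  s2 (successors ∅): φ is true.
  s3 (successors ∅): φ is true.
  s4 (successors {s3, s4}): φ is true.
  s5 (successors {s1, s3, s5}): φ is false.
For instance, at s1:
  At s1: []((s -> q) | p) requires (s -> q) | p at every successor {s1}.
    (s -> q) | p fails at s1, so []((s -> q) | p) is false at s1.
Satisfying worlds: {s2, s3, s4}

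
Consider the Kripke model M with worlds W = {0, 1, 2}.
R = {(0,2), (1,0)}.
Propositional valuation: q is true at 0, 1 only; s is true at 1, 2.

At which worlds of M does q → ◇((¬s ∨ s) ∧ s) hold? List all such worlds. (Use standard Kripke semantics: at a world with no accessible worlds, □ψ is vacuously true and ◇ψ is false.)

Recall that ◇ψ holds at a world iff ψ holds at some accessible world.
Let φ = q → ◇((¬s ∨ s) ∧ s). Evaluate φ at each world:
  0 (successors {2}): φ is true.
  1 (successors {0}): φ is false.
  2 (successors ∅): φ is true.
For instance, at 1:
  At 1: q is true, ◇((¬s ∨ s) ∧ s) is false, so q → ◇((¬s ∨ s) ∧ s) is false.
    At 1: ◇((¬s ∨ s) ∧ s) requires (¬s ∨ s) ∧ s at some successor in {0}.
      At 0: (¬s ∨ s) ∧ s is false.
    So ◇((¬s ∨ s) ∧ s) is false at 1.
Satisfying worlds: {0, 2}

0, 2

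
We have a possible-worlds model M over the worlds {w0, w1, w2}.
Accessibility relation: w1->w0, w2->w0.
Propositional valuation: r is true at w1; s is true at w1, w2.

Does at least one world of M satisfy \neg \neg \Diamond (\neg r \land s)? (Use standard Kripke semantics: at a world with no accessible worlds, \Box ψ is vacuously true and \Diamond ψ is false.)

Let φ = \neg \neg \Diamond (\neg r \land s). Evaluate φ at each world:
  w0 (successors ∅): φ is false.
  w1 (successors {w0}): φ is false.
  w2 (successors {w0}): φ is false.
For instance, at w2:
  At w2: \neg \Diamond (\neg r \land s) is true, so \neg \neg \Diamond (\neg r \land s) is false.
    At w2: \Diamond (\neg r \land s) is false, so \neg \Diamond (\neg r \land s) is true.
      At w2: \Diamond (\neg r \land s) requires \neg r \land s at some successor in {w0}.
        At w0: \neg r \land s is false.
      So \Diamond (\neg r \land s) is false at w2.

No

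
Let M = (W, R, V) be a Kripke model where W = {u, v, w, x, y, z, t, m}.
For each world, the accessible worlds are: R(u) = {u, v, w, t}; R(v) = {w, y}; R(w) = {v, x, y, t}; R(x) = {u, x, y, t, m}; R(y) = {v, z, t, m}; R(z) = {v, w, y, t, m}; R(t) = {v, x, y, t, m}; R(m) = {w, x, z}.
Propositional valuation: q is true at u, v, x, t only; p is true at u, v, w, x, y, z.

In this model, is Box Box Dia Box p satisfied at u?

No

Recall that Box ψ holds at a world iff ψ holds at every accessible world, and Dia ψ holds iff ψ holds at some accessible world.
At u: Box Box Dia Box p requires Box Dia Box p at every successor {u, v, w, t}.
  Box Dia Box p fails at u, so Box Box Dia Box p is false at u.
    At u: Box Dia Box p requires Dia Box p at every successor {u, v, w, t}.
      Dia Box p fails at v, so Box Dia Box p is false at u.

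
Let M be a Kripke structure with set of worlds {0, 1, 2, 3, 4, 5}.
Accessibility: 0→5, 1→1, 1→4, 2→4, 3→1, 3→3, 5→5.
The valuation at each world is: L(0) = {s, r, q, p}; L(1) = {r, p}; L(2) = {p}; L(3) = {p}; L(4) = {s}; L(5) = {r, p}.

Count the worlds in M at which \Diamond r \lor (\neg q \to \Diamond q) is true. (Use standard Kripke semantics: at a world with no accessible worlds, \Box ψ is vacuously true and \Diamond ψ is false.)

Let φ = \Diamond r \lor (\neg q \to \Diamond q). Evaluate φ at each world:
  0 (successors {5}): φ is true.
  1 (successors {1, 4}): φ is true.
  2 (successors {4}): φ is false.
  3 (successors {1, 3}): φ is true.
  4 (successors ∅): φ is false.
  5 (successors {5}): φ is true.
For instance, at 0:
  At 0: \Diamond r is true, \neg q \to \Diamond q is true, so \Diamond r \lor (\neg q \to \Diamond q) is true.
    At 0: \Diamond r requires r at some successor in {5}.
      r holds at 5, so \Diamond r is true at 0.
    At 0: \neg q is false, \Diamond q is false, so \neg q \to \Diamond q is true.
      At 0: \Diamond q requires q at some successor in {5}.
        At 5: q is false.
      So \Diamond q is false at 0.
Satisfying worlds: {0, 1, 3, 5}

4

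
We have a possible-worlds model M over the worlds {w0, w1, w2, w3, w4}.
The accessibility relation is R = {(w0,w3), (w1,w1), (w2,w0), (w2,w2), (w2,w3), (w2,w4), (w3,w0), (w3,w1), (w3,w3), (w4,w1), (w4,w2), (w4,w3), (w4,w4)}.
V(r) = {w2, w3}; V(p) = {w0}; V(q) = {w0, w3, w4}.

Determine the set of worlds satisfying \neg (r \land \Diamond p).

Let φ = \neg (r \land \Diamond p). Evaluate φ at each world:
  w0 (successors {w3}): φ is true.
  w1 (successors {w1}): φ is true.
  w2 (successors {w0, w2, w3, w4}): φ is false.
  w3 (successors {w0, w1, w3}): φ is false.
  w4 (successors {w1, w2, w3, w4}): φ is true.
For instance, at w1:
  At w1: r \land \Diamond p is false, so \neg (r \land \Diamond p) is true.
    At w1: r is false, \Diamond p is false, so r \land \Diamond p is false.
      At w1: \Diamond p requires p at some successor in {w1}.
        At w1: p is false.
      So \Diamond p is false at w1.
Satisfying worlds: {w0, w1, w4}

w0, w1, w4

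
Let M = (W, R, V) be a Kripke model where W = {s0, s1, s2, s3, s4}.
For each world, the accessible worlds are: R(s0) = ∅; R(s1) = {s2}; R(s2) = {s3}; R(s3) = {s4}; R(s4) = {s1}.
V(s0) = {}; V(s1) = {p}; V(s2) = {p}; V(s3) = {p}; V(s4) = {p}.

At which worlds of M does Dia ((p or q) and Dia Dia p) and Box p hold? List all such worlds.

Let φ = Dia ((p or q) and Dia Dia p) and Box p. Evaluate φ at each world:
  s0 (successors ∅): φ is false.
  s1 (successors {s2}): φ is true.
  s2 (successors {s3}): φ is true.
  s3 (successors {s4}): φ is true.
  s4 (successors {s1}): φ is true.
For instance, at s4:
  At s4: Dia ((p or q) and Dia Dia p) is true, Box p is true, so Dia ((p or q) and Dia Dia p) and Box p is true.
    At s4: Dia ((p or q) and Dia Dia p) requires (p or q) and Dia Dia p at some successor in {s1}.
      (p or q) and Dia Dia p holds at s1, so Dia ((p or q) and Dia Dia p) is true at s4.
    At s4: Box p requires p at every successor {s1}.
      At s1: p is true.
    So Box p is true at s4.
Satisfying worlds: {s1, s2, s3, s4}

s1, s2, s3, s4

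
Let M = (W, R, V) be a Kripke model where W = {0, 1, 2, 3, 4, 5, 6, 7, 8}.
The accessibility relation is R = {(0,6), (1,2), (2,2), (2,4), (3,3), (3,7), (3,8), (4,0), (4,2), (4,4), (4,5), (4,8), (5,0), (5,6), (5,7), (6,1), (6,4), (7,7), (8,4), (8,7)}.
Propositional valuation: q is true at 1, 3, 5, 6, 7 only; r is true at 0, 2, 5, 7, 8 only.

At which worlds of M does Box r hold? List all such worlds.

Let φ = Box r. Evaluate φ at each world:
  0 (successors {6}): φ is false.
  1 (successors {2}): φ is true.
  2 (successors {2, 4}): φ is false.
  3 (successors {3, 7, 8}): φ is false.
  4 (successors {0, 2, 4, 5, 8}): φ is false.
  5 (successors {0, 6, 7}): φ is false.
  6 (successors {1, 4}): φ is false.
  7 (successors {7}): φ is true.
  8 (successors {4, 7}): φ is false.
For instance, at 8:
  At 8: Box r requires r at every successor {4, 7}.
    r fails at 4, so Box r is false at 8.
Satisfying worlds: {1, 7}

1, 7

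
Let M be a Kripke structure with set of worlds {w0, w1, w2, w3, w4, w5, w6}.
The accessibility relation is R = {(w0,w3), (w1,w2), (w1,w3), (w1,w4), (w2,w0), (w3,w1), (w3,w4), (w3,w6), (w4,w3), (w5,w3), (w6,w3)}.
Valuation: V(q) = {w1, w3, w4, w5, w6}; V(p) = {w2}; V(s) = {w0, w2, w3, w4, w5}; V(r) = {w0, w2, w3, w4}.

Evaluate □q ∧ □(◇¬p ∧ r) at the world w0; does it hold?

At w0: □q is true, □(◇¬p ∧ r) is true, so □q ∧ □(◇¬p ∧ r) is true.
  At w0: □q requires q at every successor {w3}.
    At w3: q is true.
  So □q is true at w0.
  At w0: □(◇¬p ∧ r) requires ◇¬p ∧ r at every successor {w3}.
      At w3: ◇¬p is true, r is true, so ◇¬p ∧ r is true.
  So □(◇¬p ∧ r) is true at w0.

Yes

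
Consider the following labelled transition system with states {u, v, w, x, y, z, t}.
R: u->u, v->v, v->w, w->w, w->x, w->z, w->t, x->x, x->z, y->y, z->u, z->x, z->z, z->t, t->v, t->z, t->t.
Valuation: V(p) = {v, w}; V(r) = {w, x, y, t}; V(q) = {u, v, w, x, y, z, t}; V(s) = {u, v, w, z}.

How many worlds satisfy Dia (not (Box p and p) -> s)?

Let φ = Dia (not (Box p and p) -> s). Evaluate φ at each world:
  u (successors {u}): φ is true.
  v (successors {v, w}): φ is true.
  w (successors {w, x, z, t}): φ is true.
  x (successors {x, z}): φ is true.
  y (successors {y}): φ is false.
  z (successors {u, x, z, t}): φ is true.
  t (successors {v, z, t}): φ is true.
For instance, at u:
  At u: Dia (not (Box p and p) -> s) requires not (Box p and p) -> s at some successor in {u}.
    not (Box p and p) -> s holds at u, so Dia (not (Box p and p) -> s) is true at u.
      At u: not (Box p and p) is true, s is true, so not (Box p and p) -> s is true.
Satisfying worlds: {u, v, w, x, z, t}

6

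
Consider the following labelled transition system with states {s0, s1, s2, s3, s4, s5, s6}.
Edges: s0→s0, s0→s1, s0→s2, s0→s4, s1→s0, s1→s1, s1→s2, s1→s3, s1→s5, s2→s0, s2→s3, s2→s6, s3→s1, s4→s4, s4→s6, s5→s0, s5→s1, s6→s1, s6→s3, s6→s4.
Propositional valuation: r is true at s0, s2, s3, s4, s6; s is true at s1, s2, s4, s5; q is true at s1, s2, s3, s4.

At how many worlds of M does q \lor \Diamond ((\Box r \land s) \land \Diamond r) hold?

6

Let φ = q \lor \Diamond ((\Box r \land s) \land \Diamond r). Evaluate φ at each world:
  s0 (successors {s0, s1, s2, s4}): φ is true.
  s1 (successors {s0, s1, s2, s3, s5}): φ is true.
  s2 (successors {s0, s3, s6}): φ is true.
  s3 (successors {s1}): φ is true.
  s4 (successors {s4, s6}): φ is true.
  s5 (successors {s0, s1}): φ is false.
  s6 (successors {s1, s3, s4}): φ is true.
For instance, at s2:
  At s2: q is true, \Diamond ((\Box r \land s) \land \Diamond r) is false, so q \lor \Diamond ((\Box r \land s) \land \Diamond r) is true.
    At s2: \Diamond ((\Box r \land s) \land \Diamond r) requires (\Box r \land s) \land \Diamond r at some successor in {s0, s3, s6}.
      At s0: (\Box r \land s) \land \Diamond r is false.
      At s3: (\Box r \land s) \land \Diamond r is false.
      At s6: (\Box r \land s) \land \Diamond r is false.
    So \Diamond ((\Box r \land s) \land \Diamond r) is false at s2.
Satisfying worlds: {s0, s1, s2, s3, s4, s6}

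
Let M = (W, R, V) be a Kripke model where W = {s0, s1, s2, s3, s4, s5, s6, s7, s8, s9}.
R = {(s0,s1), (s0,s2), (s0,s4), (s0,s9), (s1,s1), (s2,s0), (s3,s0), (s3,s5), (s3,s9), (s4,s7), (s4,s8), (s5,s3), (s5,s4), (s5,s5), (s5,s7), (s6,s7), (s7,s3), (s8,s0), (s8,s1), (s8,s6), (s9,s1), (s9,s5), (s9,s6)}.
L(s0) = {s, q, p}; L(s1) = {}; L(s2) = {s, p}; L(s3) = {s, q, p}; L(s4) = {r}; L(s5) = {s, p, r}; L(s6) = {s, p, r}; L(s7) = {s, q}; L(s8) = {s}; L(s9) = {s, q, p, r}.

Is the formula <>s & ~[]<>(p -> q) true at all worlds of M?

No

Recall that []ψ holds at a world iff ψ holds at every accessible world, and <>ψ holds iff ψ holds at some accessible world.
Let φ = <>s & ~[]<>(p -> q). Evaluate φ at each world:
  s0 (successors {s1, s2, s4, s9}): φ is false.
  s1 (successors {s1}): φ is false.
  s2 (successors {s0}): φ is false.
  s3 (successors {s0, s5, s9}): φ is false.
  s4 (successors {s7, s8}): φ is false.
  s5 (successors {s3, s4, s5, s7}): φ is false.
  s6 (successors {s7}): φ is false.
  s7 (successors {s3}): φ is false.
  s8 (successors {s0, s1, s6}): φ is false.
  s9 (successors {s1, s5, s6}): φ is false.
Detail at s0 (counterexample):
  At s0: <>s is true, ~[]<>(p -> q) is false, so <>s & ~[]<>(p -> q) is false.
    At s0: <>s requires s at some successor in {s1, s2, s4, s9}.
      s holds at s2, so <>s is true at s0.
    At s0: []<>(p -> q) is true, so ~[]<>(p -> q) is false.
      At s0: []<>(p -> q) requires <>(p -> q) at every successor {s1, s2, s4, s9}.
        At s1: <>(p -> q) is true.
        At s2: <>(p -> q) is true.
        At s4: <>(p -> q) is true.
        At s9: <>(p -> q) is true.
      So []<>(p -> q) is true at s0.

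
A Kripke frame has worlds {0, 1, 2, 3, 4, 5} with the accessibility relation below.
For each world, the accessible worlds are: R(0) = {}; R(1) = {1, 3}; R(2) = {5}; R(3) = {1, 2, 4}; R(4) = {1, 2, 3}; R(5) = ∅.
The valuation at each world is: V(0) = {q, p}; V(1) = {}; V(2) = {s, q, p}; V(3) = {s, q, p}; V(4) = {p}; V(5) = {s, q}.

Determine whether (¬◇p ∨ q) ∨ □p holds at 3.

Recall that □ψ holds at a world iff ψ holds at every accessible world, and ◇ψ holds iff ψ holds at some accessible world.
At 3: ¬◇p ∨ q is true, □p is false, so (¬◇p ∨ q) ∨ □p is true.
  At 3: ¬◇p is false, q is true, so ¬◇p ∨ q is true.
    At 3: ◇p is true, so ¬◇p is false.
      At 3: ◇p requires p at some successor in {1, 2, 4}.
        p holds at 2, so ◇p is true at 3.
  At 3: □p requires p at every successor {1, 2, 4}.
    p fails at 1, so □p is false at 3.

Yes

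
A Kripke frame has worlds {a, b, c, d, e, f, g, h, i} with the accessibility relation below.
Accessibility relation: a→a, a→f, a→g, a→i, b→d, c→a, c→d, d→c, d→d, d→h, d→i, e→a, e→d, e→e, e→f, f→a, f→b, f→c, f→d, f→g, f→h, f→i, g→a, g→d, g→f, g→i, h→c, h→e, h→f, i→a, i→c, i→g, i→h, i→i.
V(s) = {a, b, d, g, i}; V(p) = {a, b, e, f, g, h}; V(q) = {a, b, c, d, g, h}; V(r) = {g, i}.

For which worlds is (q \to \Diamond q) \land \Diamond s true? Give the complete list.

Let φ = (q \to \Diamond q) \land \Diamond s. Evaluate φ at each world:
  a (successors {a, f, g, i}): φ is true.
  b (successors {d}): φ is true.
  c (successors {a, d}): φ is true.
  d (successors {c, d, h, i}): φ is true.
  e (successors {a, d, e, f}): φ is true.
  f (successors {a, b, c, d, g, h, i}): φ is true.
  g (successors {a, d, f, i}): φ is true.
  h (successors {c, e, f}): φ is false.
  i (successors {a, c, g, h, i}): φ is true.
For instance, at d:
  At d: q \to \Diamond q is true, \Diamond s is true, so (q \to \Diamond q) \land \Diamond s is true.
    At d: q is true, \Diamond q is true, so q \to \Diamond q is true.
      At d: \Diamond q requires q at some successor in {c, d, h, i}.
        q holds at c, so \Diamond q is true at d.
    At d: \Diamond s requires s at some successor in {c, d, h, i}.
      s holds at d, so \Diamond s is true at d.
Satisfying worlds: {a, b, c, d, e, f, g, i}

a, b, c, d, e, f, g, i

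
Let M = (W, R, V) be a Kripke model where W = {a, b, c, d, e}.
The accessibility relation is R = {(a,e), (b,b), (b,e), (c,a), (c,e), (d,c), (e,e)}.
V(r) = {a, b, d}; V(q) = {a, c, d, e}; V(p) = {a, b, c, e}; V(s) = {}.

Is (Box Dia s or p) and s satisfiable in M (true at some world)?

No

Recall that Box ψ holds at a world iff ψ holds at every accessible world, and Dia ψ holds iff ψ holds at some accessible world.
Let φ = (Box Dia s or p) and s. Evaluate φ at each world:
  a (successors {e}): φ is false.
  b (successors {b, e}): φ is false.
  c (successors {a, e}): φ is false.
  d (successors {c}): φ is false.
  e (successors {e}): φ is false.
For instance, at d:
  At d: Box Dia s or p is false, s is false, so (Box Dia s or p) and s is false.
    At d: Box Dia s is false, p is false, so Box Dia s or p is false.
      At d: Box Dia s requires Dia s at every successor {c}.
        Dia s fails at c, so Box Dia s is false at d.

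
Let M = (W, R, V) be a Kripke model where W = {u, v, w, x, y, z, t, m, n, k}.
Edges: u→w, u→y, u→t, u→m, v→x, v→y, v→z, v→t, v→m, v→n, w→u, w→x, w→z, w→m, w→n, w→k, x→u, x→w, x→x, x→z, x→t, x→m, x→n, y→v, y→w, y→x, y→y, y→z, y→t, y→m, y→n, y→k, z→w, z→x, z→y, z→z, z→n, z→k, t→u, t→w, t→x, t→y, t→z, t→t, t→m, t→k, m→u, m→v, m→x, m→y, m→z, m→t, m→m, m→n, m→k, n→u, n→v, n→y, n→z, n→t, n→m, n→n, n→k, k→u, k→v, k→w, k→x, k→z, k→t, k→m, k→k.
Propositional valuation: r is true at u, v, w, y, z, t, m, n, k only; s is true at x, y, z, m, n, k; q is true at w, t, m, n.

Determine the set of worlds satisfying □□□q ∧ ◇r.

none

Let φ = □□□q ∧ ◇r. Evaluate φ at each world:
  u (successors {w, y, t, m}): φ is false.
  v (successors {x, y, z, t, m, n}): φ is false.
  w (successors {u, x, z, m, n, k}): φ is false.
  x (successors {u, w, x, z, t, m, n}): φ is false.
  y (successors {v, w, x, y, z, t, m, n, k}): φ is false.
  z (successors {w, x, y, z, n, k}): φ is false.
  t (successors {u, w, x, y, z, t, m, k}): φ is false.
  m (successors {u, v, x, y, z, t, m, n, k}): φ is false.
  n (successors {u, v, y, z, t, m, n, k}): φ is false.
  k (successors {u, v, w, x, z, t, m, k}): φ is false.
For instance, at m:
  At m: □□□q is false, ◇r is true, so □□□q ∧ ◇r is false.
    At m: □□□q requires □□q at every successor {u, v, x, y, z, t, m, n, k}.
      □□q fails at u, so □□□q is false at m.
    At m: ◇r requires r at some successor in {u, v, x, y, z, t, m, n, k}.
      r holds at u, so ◇r is true at m.
Satisfying worlds: none.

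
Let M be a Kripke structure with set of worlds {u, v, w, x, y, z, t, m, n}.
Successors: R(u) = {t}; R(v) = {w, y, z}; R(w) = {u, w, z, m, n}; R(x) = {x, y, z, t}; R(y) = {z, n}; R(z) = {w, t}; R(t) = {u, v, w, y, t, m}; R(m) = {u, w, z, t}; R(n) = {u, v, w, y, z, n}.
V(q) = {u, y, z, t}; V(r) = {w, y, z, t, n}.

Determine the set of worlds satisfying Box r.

Let φ = Box r. Evaluate φ at each world:
  u (successors {t}): φ is true.
  v (successors {w, y, z}): φ is true.
  w (successors {u, w, z, m, n}): φ is false.
  x (successors {x, y, z, t}): φ is false.
  y (successors {z, n}): φ is true.
  z (successors {w, t}): φ is true.
  t (successors {u, v, w, y, t, m}): φ is false.
  m (successors {u, w, z, t}): φ is false.
  n (successors {u, v, w, y, z, n}): φ is false.
For instance, at u:
  At u: Box r requires r at every successor {t}.
    At t: r is true.
  So Box r is true at u.
Satisfying worlds: {u, v, y, z}

u, v, y, z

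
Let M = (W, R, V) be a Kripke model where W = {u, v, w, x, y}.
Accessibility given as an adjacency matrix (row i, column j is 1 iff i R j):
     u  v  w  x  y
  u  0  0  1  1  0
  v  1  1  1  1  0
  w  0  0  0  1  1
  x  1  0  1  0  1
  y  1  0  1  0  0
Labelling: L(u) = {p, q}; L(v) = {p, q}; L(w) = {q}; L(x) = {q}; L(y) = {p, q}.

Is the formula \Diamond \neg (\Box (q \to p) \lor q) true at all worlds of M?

Let φ = \Diamond \neg (\Box (q \to p) \lor q). Evaluate φ at each world:
  u (successors {w, x}): φ is false.
  v (successors {u, v, w, x}): φ is false.
  w (successors {x, y}): φ is false.
  x (successors {u, w, y}): φ is false.
  y (successors {u, w}): φ is false.
Detail at u (counterexample):
  At u: \Diamond \neg (\Box (q \to p) \lor q) requires \neg (\Box (q \to p) \lor q) at some successor in {w, x}.
    At w: \neg (\Box (q \to p) \lor q) is false.
    At x: \neg (\Box (q \to p) \lor q) is false.
  So \Diamond \neg (\Box (q \to p) \lor q) is false at u.

No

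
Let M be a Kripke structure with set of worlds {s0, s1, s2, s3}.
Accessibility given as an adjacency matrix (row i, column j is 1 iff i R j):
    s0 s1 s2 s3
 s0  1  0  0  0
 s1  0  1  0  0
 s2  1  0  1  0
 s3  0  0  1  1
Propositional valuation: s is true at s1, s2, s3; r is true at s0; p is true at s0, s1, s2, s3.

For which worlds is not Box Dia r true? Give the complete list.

s1, s3

Let φ = not Box Dia r. Evaluate φ at each world:
  s0 (successors {s0}): φ is false.
  s1 (successors {s1}): φ is true.
  s2 (successors {s0, s2}): φ is false.
  s3 (successors {s2, s3}): φ is true.
For instance, at s0:
  At s0: Box Dia r is true, so not Box Dia r is false.
    At s0: Box Dia r requires Dia r at every successor {s0}.
      At s0: Dia r is true.
    So Box Dia r is true at s0.
Satisfying worlds: {s1, s3}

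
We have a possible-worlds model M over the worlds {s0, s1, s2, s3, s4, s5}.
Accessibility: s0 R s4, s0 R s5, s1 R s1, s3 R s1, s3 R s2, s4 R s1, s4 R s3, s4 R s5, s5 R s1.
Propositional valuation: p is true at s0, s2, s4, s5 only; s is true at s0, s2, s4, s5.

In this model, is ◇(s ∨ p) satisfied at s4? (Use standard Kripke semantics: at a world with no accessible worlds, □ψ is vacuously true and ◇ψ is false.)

Yes

Recall that ◇ψ holds at a world iff ψ holds at some accessible world.
At s4: ◇(s ∨ p) requires s ∨ p at some successor in {s1, s3, s5}.
  s ∨ p holds at s5, so ◇(s ∨ p) is true at s4.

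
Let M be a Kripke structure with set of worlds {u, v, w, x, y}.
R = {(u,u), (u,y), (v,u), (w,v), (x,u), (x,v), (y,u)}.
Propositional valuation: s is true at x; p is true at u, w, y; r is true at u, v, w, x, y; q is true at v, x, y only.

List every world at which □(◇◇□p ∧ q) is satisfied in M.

w

Recall that □ψ holds at a world iff ψ holds at every accessible world, and ◇ψ holds iff ψ holds at some accessible world.
Let φ = □(◇◇□p ∧ q). Evaluate φ at each world:
  u (successors {u, y}): φ is false.
  v (successors {u}): φ is false.
  w (successors {v}): φ is true.
  x (successors {u, v}): φ is false.
  y (successors {u}): φ is false.
For instance, at u:
  At u: □(◇◇□p ∧ q) requires ◇◇□p ∧ q at every successor {u, y}.
    ◇◇□p ∧ q fails at u, so □(◇◇□p ∧ q) is false at u.
      At u: ◇◇□p is true, q is false, so ◇◇□p ∧ q is false.
Satisfying worlds: {w}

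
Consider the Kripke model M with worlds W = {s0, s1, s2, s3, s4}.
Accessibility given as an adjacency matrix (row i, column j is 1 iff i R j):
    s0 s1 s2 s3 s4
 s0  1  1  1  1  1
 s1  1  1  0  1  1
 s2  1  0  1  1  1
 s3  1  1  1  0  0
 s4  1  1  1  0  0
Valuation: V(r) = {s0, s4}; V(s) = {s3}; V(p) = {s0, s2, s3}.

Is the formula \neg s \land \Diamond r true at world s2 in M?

At s2: \neg s is true, \Diamond r is true, so \neg s \land \Diamond r is true.
  At s2: \Diamond r requires r at some successor in {s0, s2, s3, s4}.
    r holds at s0, so \Diamond r is true at s2.

Yes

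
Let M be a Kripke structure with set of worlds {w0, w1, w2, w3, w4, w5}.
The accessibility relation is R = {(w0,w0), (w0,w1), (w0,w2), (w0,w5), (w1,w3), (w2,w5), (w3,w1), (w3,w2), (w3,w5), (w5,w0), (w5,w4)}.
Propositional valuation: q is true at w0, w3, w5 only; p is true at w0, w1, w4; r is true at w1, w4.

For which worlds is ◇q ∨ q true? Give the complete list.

Let φ = ◇q ∨ q. Evaluate φ at each world:
  w0 (successors {w0, w1, w2, w5}): φ is true.
  w1 (successors {w3}): φ is true.
  w2 (successors {w5}): φ is true.
  w3 (successors {w1, w2, w5}): φ is true.
  w4 (successors ∅): φ is false.
  w5 (successors {w0, w4}): φ is true.
For instance, at w1:
  At w1: ◇q is true, q is false, so ◇q ∨ q is true.
    At w1: ◇q requires q at some successor in {w3}.
      q holds at w3, so ◇q is true at w1.
Satisfying worlds: {w0, w1, w2, w3, w5}

w0, w1, w2, w3, w5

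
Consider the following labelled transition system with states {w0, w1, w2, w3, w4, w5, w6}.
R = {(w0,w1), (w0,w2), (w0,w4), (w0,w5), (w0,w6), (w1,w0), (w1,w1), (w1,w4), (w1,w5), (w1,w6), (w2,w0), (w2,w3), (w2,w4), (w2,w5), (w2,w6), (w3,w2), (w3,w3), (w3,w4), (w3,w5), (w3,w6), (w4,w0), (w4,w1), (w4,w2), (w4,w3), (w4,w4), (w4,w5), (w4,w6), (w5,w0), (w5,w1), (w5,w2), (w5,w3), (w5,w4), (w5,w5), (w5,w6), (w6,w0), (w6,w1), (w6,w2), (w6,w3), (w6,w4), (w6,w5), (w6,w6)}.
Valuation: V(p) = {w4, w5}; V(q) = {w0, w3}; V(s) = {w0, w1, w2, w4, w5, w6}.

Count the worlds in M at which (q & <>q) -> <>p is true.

Recall that <>ψ holds at a world iff ψ holds at some accessible world.
Let φ = (q & <>q) -> <>p. Evaluate φ at each world:
  w0 (successors {w1, w2, w4, w5, w6}): φ is true.
  w1 (successors {w0, w1, w4, w5, w6}): φ is true.
  w2 (successors {w0, w3, w4, w5, w6}): φ is true.
  w3 (successors {w2, w3, w4, w5, w6}): φ is true.
  w4 (successors {w0, w1, w2, w3, w4, w5, w6}): φ is true.
  w5 (successors {w0, w1, w2, w3, w4, w5, w6}): φ is true.
  w6 (successors {w0, w1, w2, w3, w4, w5, w6}): φ is true.
For instance, at w1:
  At w1: q & <>q is false, <>p is true, so (q & <>q) -> <>p is true.
    At w1: q is false, <>q is true, so q & <>q is false.
      At w1: <>q requires q at some successor in {w0, w1, w4, w5, w6}.
        q holds at w0, so <>q is true at w1.
    At w1: <>p requires p at some successor in {w0, w1, w4, w5, w6}.
      p holds at w4, so <>p is true at w1.
Satisfying worlds: {w0, w1, w2, w3, w4, w5, w6}

7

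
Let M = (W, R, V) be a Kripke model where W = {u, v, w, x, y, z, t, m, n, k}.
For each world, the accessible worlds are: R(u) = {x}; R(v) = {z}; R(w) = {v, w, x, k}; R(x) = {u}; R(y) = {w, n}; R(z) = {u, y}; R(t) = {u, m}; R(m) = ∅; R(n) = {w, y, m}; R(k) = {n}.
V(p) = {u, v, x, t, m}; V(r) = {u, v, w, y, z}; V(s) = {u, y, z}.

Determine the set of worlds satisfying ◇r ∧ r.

v, w, y, z

Let φ = ◇r ∧ r. Evaluate φ at each world:
  u (successors {x}): φ is false.
  v (successors {z}): φ is true.
  w (successors {v, w, x, k}): φ is true.
  x (successors {u}): φ is false.
  y (successors {w, n}): φ is true.
  z (successors {u, y}): φ is true.
  t (successors {u, m}): φ is false.
  m (successors ∅): φ is false.
  n (successors {w, y, m}): φ is false.
  k (successors {n}): φ is false.
For instance, at y:
  At y: ◇r is true, r is true, so ◇r ∧ r is true.
    At y: ◇r requires r at some successor in {w, n}.
      r holds at w, so ◇r is true at y.
Satisfying worlds: {v, w, y, z}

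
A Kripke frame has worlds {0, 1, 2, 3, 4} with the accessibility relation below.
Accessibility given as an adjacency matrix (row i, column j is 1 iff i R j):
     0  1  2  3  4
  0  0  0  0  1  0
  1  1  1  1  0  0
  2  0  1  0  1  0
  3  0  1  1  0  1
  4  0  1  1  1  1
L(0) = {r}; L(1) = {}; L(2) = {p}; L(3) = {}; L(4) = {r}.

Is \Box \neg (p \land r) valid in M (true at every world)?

Recall that \Box ψ holds at a world iff ψ holds at every accessible world, and \Diamond ψ holds iff ψ holds at some accessible world.
Let φ = \Box \neg (p \land r). Evaluate φ at each world:
  0 (successors {3}): φ is true.
  1 (successors {0, 1, 2}): φ is true.
  2 (successors {1, 3}): φ is true.
  3 (successors {1, 2, 4}): φ is true.
  4 (successors {1, 2, 3, 4}): φ is true.
For instance, at 3:
  At 3: \Box \neg (p \land r) requires \neg (p \land r) at every successor {1, 2, 4}.
    At 1: \neg (p \land r) is true.
    At 2: \neg (p \land r) is true.
    At 4: \neg (p \land r) is true.
  So \Box \neg (p \land r) is true at 3.

Yes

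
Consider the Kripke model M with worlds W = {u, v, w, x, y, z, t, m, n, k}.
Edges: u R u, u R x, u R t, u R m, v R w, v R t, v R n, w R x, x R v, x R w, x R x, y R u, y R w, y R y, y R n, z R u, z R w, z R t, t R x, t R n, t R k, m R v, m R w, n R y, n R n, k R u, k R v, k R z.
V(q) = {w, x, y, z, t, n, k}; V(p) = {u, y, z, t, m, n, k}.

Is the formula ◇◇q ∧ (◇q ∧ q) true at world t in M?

At t: ◇◇q is true, ◇q ∧ q is true, so ◇◇q ∧ (◇q ∧ q) is true.
  At t: ◇◇q requires ◇q at some successor in {x, n, k}.
    ◇q holds at x, so ◇◇q is true at t.
      At x: ◇q requires q at some successor in {v, w, x}.
        q holds at w, so ◇q is true at x.
  At t: ◇q is true, q is true, so ◇q ∧ q is true.
    At t: ◇q requires q at some successor in {x, n, k}.
      q holds at x, so ◇q is true at t.

Yes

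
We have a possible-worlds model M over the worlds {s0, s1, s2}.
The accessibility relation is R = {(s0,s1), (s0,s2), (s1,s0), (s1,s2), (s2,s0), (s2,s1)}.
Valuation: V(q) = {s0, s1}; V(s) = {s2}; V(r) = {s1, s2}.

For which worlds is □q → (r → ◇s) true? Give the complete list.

Let φ = □q → (r → ◇s). Evaluate φ at each world:
  s0 (successors {s1, s2}): φ is true.
  s1 (successors {s0, s2}): φ is true.
  s2 (successors {s0, s1}): φ is false.
For instance, at s2:
  At s2: □q is true, r → ◇s is false, so □q → (r → ◇s) is false.
    At s2: □q requires q at every successor {s0, s1}.
      At s0: q is true.
      At s1: q is true.
    So □q is true at s2.
    At s2: r is true, ◇s is false, so r → ◇s is false.
      At s2: ◇s requires s at some successor in {s0, s1}.
        At s0: s is false.
        At s1: s is false.
      So ◇s is false at s2.
Satisfying worlds: {s0, s1}

s0, s1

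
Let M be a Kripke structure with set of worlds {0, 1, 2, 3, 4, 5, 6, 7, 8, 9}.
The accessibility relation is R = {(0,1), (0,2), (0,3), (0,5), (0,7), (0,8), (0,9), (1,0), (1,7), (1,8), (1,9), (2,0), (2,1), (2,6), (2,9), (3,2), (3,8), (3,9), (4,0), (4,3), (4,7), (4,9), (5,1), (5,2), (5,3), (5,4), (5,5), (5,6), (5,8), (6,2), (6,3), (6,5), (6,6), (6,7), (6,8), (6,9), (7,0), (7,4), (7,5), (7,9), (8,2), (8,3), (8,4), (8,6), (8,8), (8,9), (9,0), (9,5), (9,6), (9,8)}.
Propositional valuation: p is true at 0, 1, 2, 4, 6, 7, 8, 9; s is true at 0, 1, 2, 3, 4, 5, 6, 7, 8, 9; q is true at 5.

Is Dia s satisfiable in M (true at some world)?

Yes

Let φ = Dia s. Evaluate φ at each world:
  0 (successors {1, 2, 3, 5, 7, 8, 9}): φ is true.
  1 (successors {0, 7, 8, 9}): φ is true.
  2 (successors {0, 1, 6, 9}): φ is true.
  3 (successors {2, 8, 9}): φ is true.
  4 (successors {0, 3, 7, 9}): φ is true.
  5 (successors {1, 2, 3, 4, 5, 6, 8}): φ is true.
  6 (successors {2, 3, 5, 6, 7, 8, 9}): φ is true.
  7 (successors {0, 4, 5, 9}): φ is true.
  8 (successors {2, 3, 4, 6, 8, 9}): φ is true.
  9 (successors {0, 5, 6, 8}): φ is true.
Detail at 0 (witness):
  At 0: Dia s requires s at some successor in {1, 2, 3, 5, 7, 8, 9}.
    s holds at 1, so Dia s is true at 0.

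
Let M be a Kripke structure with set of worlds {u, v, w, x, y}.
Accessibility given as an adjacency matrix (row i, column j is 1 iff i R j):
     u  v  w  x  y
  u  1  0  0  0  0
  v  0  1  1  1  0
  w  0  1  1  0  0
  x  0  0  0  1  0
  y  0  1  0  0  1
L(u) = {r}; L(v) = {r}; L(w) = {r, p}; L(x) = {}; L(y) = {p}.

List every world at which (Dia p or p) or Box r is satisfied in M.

Recall that Box ψ holds at a world iff ψ holds at every accessible world, and Dia ψ holds iff ψ holds at some accessible world.
Let φ = (Dia p or p) or Box r. Evaluate φ at each world:
  u (successors {u}): φ is true.
  v (successors {v, w, x}): φ is true.
  w (successors {v, w}): φ is true.
  x (successors {x}): φ is false.
  y (successors {v, y}): φ is true.
For instance, at u:
  At u: Dia p or p is false, Box r is true, so (Dia p or p) or Box r is true.
    At u: Dia p is false, p is false, so Dia p or p is false.
      At u: Dia p requires p at some successor in {u}.
        At u: p is false.
      So Dia p is false at u.
    At u: Box r requires r at every successor {u}.
      At u: r is true.
    So Box r is true at u.
Satisfying worlds: {u, v, w, y}

u, v, w, y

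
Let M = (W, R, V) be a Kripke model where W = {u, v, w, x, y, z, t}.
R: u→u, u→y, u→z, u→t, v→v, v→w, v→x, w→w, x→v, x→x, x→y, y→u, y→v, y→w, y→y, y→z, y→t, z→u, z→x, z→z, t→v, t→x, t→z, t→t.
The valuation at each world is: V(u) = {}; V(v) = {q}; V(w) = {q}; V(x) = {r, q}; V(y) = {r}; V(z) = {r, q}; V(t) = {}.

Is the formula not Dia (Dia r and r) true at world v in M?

At v: Dia (Dia r and r) is true, so not Dia (Dia r and r) is false.
  At v: Dia (Dia r and r) requires Dia r and r at some successor in {v, w, x}.
    Dia r and r holds at x, so Dia (Dia r and r) is true at v.
      At x: Dia r is true, r is true, so Dia r and r is true.

No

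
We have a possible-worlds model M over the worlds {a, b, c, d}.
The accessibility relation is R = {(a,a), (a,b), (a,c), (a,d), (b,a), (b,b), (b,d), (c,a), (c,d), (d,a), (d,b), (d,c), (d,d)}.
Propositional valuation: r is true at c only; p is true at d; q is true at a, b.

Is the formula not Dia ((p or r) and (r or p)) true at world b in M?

At b: Dia ((p or r) and (r or p)) is true, so not Dia ((p or r) and (r or p)) is false.
  At b: Dia ((p or r) and (r or p)) requires (p or r) and (r or p) at some successor in {a, b, d}.
    (p or r) and (r or p) holds at d, so Dia ((p or r) and (r or p)) is true at b.

No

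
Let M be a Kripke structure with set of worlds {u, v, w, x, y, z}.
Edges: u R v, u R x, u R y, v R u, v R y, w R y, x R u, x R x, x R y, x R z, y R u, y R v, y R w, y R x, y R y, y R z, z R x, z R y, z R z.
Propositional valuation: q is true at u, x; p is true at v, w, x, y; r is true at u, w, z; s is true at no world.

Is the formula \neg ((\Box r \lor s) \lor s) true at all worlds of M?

Yes

Let φ = \neg ((\Box r \lor s) \lor s). Evaluate φ at each world:
  u (successors {v, x, y}): φ is true.
  v (successors {u, y}): φ is true.
  w (successors {y}): φ is true.
  x (successors {u, x, y, z}): φ is true.
  y (successors {u, v, w, x, y, z}): φ is true.
  z (successors {x, y, z}): φ is true.
For instance, at x:
  At x: (\Box r \lor s) \lor s is false, so \neg ((\Box r \lor s) \lor s) is true.
    At x: \Box r \lor s is false, s is false, so (\Box r \lor s) \lor s is false.
      At x: \Box r is false, s is false, so \Box r \lor s is false.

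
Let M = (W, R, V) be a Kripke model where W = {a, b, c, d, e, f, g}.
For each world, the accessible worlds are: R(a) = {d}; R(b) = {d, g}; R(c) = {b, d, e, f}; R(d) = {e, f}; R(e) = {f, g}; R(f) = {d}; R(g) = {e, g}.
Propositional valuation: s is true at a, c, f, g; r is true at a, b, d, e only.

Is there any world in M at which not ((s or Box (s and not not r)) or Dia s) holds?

Let φ = not ((s or Box (s and not not r)) or Dia s). Evaluate φ at each world:
  a (successors {d}): φ is false.
  b (successors {d, g}): φ is false.
  c (successors {b, d, e, f}): φ is false.
  d (successors {e, f}): φ is false.
  e (successors {f, g}): φ is false.
  f (successors {d}): φ is false.
  g (successors {e, g}): φ is false.
For instance, at f:
  At f: (s or Box (s and not not r)) or Dia s is true, so not ((s or Box (s and not not r)) or Dia s) is false.
    At f: s or Box (s and not not r) is true, Dia s is false, so (s or Box (s and not not r)) or Dia s is true.
      At f: s is true, Box (s and not not r) is false, so s or Box (s and not not r) is true.
      At f: Dia s requires s at some successor in {d}.
        At d: s is false.
      So Dia s is false at f.

No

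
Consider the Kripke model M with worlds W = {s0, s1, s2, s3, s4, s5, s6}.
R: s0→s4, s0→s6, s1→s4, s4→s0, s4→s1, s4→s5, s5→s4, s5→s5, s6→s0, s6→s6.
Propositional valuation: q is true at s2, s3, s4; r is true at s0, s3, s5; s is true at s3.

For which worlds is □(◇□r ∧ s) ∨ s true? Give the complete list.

Recall that □ψ holds at a world iff ψ holds at every accessible world, and ◇ψ holds iff ψ holds at some accessible world.
Let φ = □(◇□r ∧ s) ∨ s. Evaluate φ at each world:
  s0 (successors {s4, s6}): φ is false.
  s1 (successors {s4}): φ is false.
  s2 (successors ∅): φ is true.
  s3 (successors ∅): φ is true.
  s4 (successors {s0, s1, s5}): φ is false.
  s5 (successors {s4, s5}): φ is false.
  s6 (successors {s0, s6}): φ is false.
For instance, at s6:
  At s6: □(◇□r ∧ s) is false, s is false, so □(◇□r ∧ s) ∨ s is false.
    At s6: □(◇□r ∧ s) requires ◇□r ∧ s at every successor {s0, s6}.
      ◇□r ∧ s fails at s0, so □(◇□r ∧ s) is false at s6.
Satisfying worlds: {s2, s3}

s2, s3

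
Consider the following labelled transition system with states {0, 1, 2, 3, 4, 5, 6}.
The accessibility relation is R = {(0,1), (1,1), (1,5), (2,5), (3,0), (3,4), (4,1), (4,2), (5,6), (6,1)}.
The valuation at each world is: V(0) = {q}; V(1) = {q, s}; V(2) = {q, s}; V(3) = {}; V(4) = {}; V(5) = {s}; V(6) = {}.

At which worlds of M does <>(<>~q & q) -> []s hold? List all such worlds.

0, 1, 2, 3, 4, 5, 6

Recall that []ψ holds at a world iff ψ holds at every accessible world, and <>ψ holds iff ψ holds at some accessible world.
Let φ = <>(<>~q & q) -> []s. Evaluate φ at each world:
  0 (successors {1}): φ is true.
  1 (successors {1, 5}): φ is true.
  2 (successors {5}): φ is true.
  3 (successors {0, 4}): φ is true.
  4 (successors {1, 2}): φ is true.
  5 (successors {6}): φ is true.
  6 (successors {1}): φ is true.
For instance, at 0:
  At 0: <>(<>~q & q) is true, []s is true, so <>(<>~q & q) -> []s is true.
    At 0: <>(<>~q & q) requires <>~q & q at some successor in {1}.
      <>~q & q holds at 1, so <>(<>~q & q) is true at 0.
    At 0: []s requires s at every successor {1}.
      At 1: s is true.
    So []s is true at 0.
Satisfying worlds: {0, 1, 2, 3, 4, 5, 6}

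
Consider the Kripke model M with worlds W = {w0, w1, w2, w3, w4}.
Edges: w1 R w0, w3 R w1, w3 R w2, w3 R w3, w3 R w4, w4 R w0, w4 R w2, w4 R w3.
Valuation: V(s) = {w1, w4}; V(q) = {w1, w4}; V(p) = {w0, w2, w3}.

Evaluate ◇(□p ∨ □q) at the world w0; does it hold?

No

At w0: no accessible worlds, so ◇(□p ∨ □q) is false.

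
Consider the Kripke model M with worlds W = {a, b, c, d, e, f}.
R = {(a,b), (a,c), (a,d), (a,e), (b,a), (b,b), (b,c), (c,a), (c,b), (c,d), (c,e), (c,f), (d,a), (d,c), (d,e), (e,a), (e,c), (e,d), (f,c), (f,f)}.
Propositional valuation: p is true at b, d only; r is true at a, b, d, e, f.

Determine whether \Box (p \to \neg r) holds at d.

Recall that \Box ψ holds at a world iff ψ holds at every accessible world, and \Diamond ψ holds iff ψ holds at some accessible world.
At d: \Box (p \to \neg r) requires p \to \neg r at every successor {a, c, e}.
  At a: p \to \neg r is true.
  At c: p \to \neg r is true.
  At e: p \to \neg r is true.
So \Box (p \to \neg r) is true at d.

Yes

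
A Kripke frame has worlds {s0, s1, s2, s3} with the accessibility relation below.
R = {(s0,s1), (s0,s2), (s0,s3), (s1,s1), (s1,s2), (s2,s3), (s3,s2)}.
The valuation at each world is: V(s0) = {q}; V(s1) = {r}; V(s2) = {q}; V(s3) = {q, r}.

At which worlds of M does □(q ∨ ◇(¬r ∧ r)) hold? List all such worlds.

s2, s3

Recall that □ψ holds at a world iff ψ holds at every accessible world, and ◇ψ holds iff ψ holds at some accessible world.
Let φ = □(q ∨ ◇(¬r ∧ r)). Evaluate φ at each world:
  s0 (successors {s1, s2, s3}): φ is false.
  s1 (successors {s1, s2}): φ is false.
  s2 (successors {s3}): φ is true.
  s3 (successors {s2}): φ is true.
For instance, at s2:
  At s2: □(q ∨ ◇(¬r ∧ r)) requires q ∨ ◇(¬r ∧ r) at every successor {s3}.
      At s3: q is true, ◇(¬r ∧ r) is false, so q ∨ ◇(¬r ∧ r) is true.
  So □(q ∨ ◇(¬r ∧ r)) is true at s2.
Satisfying worlds: {s2, s3}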